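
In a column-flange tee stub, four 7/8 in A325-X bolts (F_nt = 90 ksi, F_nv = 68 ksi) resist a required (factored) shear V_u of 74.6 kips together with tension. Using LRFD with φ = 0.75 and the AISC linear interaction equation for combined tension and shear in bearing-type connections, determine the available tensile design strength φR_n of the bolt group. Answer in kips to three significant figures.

A_b = π·0.875²/4 = 0.6013 in²; f_rv = 74.6 / (4 × 0.6013) = 31.02 ksi.
F'_nt = 1.3 F_nt − (F_nt / φF_nv) f_rv = 1.3·90 − (90/(0.75·68))·31.02 = 62.27 ksi, capped at F_nt → F'_nt = 62.27 ksi.
R_n = F'_nt · A_b · n = 62.27 × 0.6013 × 4 = 149.8 kips.
Design strength φR_n = 0.75 × 149.8 = 112 kips.

112 kips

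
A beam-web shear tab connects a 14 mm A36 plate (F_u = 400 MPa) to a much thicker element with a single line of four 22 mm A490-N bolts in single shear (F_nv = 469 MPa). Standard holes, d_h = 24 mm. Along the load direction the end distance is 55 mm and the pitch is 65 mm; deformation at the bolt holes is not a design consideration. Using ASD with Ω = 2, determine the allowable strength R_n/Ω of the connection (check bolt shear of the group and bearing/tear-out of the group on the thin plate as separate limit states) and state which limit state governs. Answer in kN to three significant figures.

357 kN (bolt shear governs)

Bolt shear: A_b = π·22²/4 = 380.1 mm²; R_n = 469 × 380.1 × 4 × 1 / 1000 = 713.1 kN → 713.1 / 2 = 357 kN.
Bearing (1.5 l_c t F_u ≤ 3.0 d t F_u): upper limit = 3.0·22·14·400 / 1000 = 369.6 kN.
  Edge l_c = 55 − 24/2 = 43 → r_n = 361.2 kN; interior l_c = 65 − 24 = 41 → r_n = 344.4 kN.
  R_n,bearing = 1·361.2 + 3·344.4 = 1394 kN → 1394 / 2 = 697 kN.
Bolt shear governs: 357 kN.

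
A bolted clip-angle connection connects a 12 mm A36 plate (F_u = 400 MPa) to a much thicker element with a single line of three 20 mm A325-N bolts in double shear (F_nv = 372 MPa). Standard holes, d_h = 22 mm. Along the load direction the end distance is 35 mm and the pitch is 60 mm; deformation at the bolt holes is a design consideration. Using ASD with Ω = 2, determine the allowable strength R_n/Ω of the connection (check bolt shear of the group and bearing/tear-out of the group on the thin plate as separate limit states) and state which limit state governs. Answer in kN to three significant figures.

Bolt shear: A_b = π·20²/4 = 314.2 mm²; R_n = 372 × 314.2 × 3 × 2 / 1000 = 701.2 kN → 701.2 / 2 = 351 kN.
Bearing (1.2 l_c t F_u ≤ 2.4 d t F_u): upper limit = 2.4·20·12·400 / 1000 = 230.4 kN.
  Edge l_c = 35 − 22/2 = 24 → r_n = 138.2 kN; interior l_c = 60 − 22 = 38 → r_n = 218.9 kN.
  R_n,bearing = 1·138.2 + 2·218.9 = 576 kN → 576 / 2 = 288 kN.
Bearing governs: 288 kN.

288 kN (bearing governs)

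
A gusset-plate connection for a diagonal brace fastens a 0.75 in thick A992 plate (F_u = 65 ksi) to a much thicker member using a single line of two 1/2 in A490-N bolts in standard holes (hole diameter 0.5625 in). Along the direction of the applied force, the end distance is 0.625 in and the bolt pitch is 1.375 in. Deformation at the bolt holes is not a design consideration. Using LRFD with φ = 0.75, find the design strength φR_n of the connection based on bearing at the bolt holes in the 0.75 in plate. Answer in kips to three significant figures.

63.4 kips

Per bolt r_n = 1.5 l_c t F_u ≤ 3.0 d t F_u; upper limit = 3.0 × 0.5 × 0.75 × 65 = 73.12 kips.
Edge bolt: l_c = 0.625 − 0.5625/2 = 0.3438 in → 1.5 × 0.3438 × 0.75 × 65 = 25.14 → r_n = 25.14 kips.
Interior bolts: l_c = 1.375 − 0.5625 = 0.8125 in → 1.5 × 0.8125 × 0.75 × 65 = 59.41 → r_n = 59.41 kips.
R_n = 1 × 25.14 + 1 × 59.41 = 84.55 kips.
Design strength φR_n = 0.75 × 84.55 = 63.4 kips.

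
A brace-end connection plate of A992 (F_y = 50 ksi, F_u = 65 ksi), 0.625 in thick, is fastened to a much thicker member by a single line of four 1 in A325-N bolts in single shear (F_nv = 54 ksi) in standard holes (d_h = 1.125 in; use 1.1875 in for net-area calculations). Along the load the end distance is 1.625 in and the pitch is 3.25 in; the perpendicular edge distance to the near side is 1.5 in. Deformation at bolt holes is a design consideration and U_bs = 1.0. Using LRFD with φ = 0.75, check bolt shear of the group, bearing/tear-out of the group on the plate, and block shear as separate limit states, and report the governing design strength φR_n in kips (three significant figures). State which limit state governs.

127 kips (bolt shear governs)

Bolt shear: A_b = π·1²/4 = 0.7854 in²; R_n = 54 × 0.7854 × 4 × 1 = 169.6 kips → 0.75 × 169.6 = 127 kips.
Bearing: edge l_c = 1.062, r_n = 51.8 kips; interior l_c = 2.125, r_n = 97.5 kips; R_n = 51.8 + 3·97.5 = 344.3 kips → 258 kips.
Block shear: A_gv = 7.109, A_nv = 4.512, A_nt = 0.5664 in²; R_n = min(0.6F_uA_nv, 0.6F_yA_gv) + U_bs·F_u·A_nt = 212.8 kips → 160 kips.
Bolt shear governs: 127 kips.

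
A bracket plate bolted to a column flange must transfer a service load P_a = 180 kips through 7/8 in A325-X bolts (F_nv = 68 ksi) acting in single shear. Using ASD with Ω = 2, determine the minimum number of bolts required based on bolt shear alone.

9 bolts

A_b = π·0.875²/4 = 0.6013 in².
Per-bolt allowable strength R_n/Ω = 68 × 0.6013 × 1 / 2 = 20.44 kips.
n ≥ 180 / 20.44 = 8.804 → use 9 bolts.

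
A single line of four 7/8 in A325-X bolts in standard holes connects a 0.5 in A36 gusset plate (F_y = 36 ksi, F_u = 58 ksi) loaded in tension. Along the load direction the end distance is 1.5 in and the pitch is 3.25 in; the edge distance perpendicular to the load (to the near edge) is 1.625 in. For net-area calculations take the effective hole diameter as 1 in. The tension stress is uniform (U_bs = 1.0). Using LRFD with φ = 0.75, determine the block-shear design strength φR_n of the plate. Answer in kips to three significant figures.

116 kips

Shear plane L_v = 1.5 + 3·3.25 = 11.25 in; A_gv = 11.25 × 0.5 = 5.625 in².
A_nv = (11.25 − 3.5·1) × 0.5 = 3.875 in².
A_nt = (1.625 − 0.5·1) × 0.5 = 0.5625 in².
0.6 F_u A_nv = 134.8 kips; 0.6 F_y A_gv = 121.5 kips → shear yielding governs the shear term.
R_n = 121.5 + 1.0 × 58 × 0.5625 = 154.1 kips.
Design strength φR_n = 0.75 × 154.1 = 116 kips.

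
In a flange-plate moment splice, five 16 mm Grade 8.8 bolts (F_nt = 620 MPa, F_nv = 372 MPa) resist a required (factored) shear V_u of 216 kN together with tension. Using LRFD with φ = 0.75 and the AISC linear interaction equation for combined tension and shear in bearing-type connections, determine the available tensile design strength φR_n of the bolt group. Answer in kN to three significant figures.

A_b = π·16²/4 = 201.1 mm²; f_rv = 216 × 1000 / (5 × 201.1) = 214.9 MPa.
F'_nt = 1.3 F_nt − (F_nt / φF_nv) f_rv = 1.3·620 − (620/(0.75·372))·214.9 = 328.5 MPa, capped at F_nt → F'_nt = 328.5 MPa.
R_n = F'_nt · A_b · n = 328.5 × 201.1 × 5 / 1000 = 330.3 kN.
Design strength φR_n = 0.75 × 330.3 = 248 kN.

248 kN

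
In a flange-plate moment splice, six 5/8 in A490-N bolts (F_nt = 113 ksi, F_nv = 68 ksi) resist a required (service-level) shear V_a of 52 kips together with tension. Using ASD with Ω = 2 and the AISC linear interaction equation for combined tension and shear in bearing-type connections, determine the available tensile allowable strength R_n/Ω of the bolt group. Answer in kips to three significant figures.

A_b = π·0.625²/4 = 0.3068 in²; f_rv = 52 / (6 × 0.3068) = 28.25 ksi.
F'_nt = 1.3 F_nt − (Ω F_nt / F_nv) f_rv = 1.3·113 − (2·113/68)·28.25 = 53.01 ksi, capped at F_nt → F'_nt = 53.01 ksi.
R_n = F'_nt · A_b · n = 53.01 × 0.3068 × 6 = 97.59 kips.
Allowable strength R_n/Ω = 97.59 / 2 = 48.8 kips.

48.8 kips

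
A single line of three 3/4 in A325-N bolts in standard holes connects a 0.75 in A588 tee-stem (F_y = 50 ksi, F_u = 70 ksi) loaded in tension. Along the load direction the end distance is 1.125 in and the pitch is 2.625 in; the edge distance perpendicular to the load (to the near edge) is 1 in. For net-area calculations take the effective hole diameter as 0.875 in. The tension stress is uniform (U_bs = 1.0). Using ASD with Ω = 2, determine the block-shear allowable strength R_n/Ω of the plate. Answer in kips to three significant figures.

80.7 kips

Shear plane L_v = 1.125 + 2·2.625 = 6.375 in; A_gv = 6.375 × 0.75 = 4.781 in².
A_nv = (6.375 − 2.5·0.875) × 0.75 = 3.141 in².
A_nt = (1 − 0.5·0.875) × 0.75 = 0.4219 in².
0.6 F_u A_nv = 131.9 kips; 0.6 F_y A_gv = 143.4 kips → shear rupture governs the shear term.
R_n = 131.9 + 1.0 × 70 × 0.4219 = 161.4 kips.
Allowable strength R_n/Ω = 161.4 / 2 = 80.7 kips.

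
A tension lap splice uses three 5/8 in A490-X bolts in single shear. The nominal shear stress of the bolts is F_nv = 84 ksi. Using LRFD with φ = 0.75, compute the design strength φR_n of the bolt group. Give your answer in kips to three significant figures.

58 kips

A_b = π × 0.625² / 4 = 0.3068 in².
R_n = F_nv · A_b · n · n_s = 84 × 0.3068 × 3 × 1 = 77.31 kips.
Design strength φR_n = 0.75 × 77.31 = 58 kips.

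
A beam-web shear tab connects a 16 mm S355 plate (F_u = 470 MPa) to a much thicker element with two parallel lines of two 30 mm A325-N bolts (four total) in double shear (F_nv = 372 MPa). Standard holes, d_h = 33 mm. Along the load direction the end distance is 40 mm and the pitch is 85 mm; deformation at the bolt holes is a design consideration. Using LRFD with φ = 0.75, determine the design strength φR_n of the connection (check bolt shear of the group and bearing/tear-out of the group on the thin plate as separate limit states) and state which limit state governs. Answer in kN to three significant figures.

Bolt shear: A_b = π·30²/4 = 706.9 mm²; R_n = 372 × 706.9 × 4 × 2 / 1000 = 2104 kN → 0.75 × 2104 = 1580 kN.
Bearing (1.2 l_c t F_u ≤ 2.4 d t F_u): upper limit = 2.4·30·16·470 / 1000 = 541.4 kN.
  Edge l_c = 40 − 33/2 = 23.5 → r_n = 212.1 kN; interior l_c = 85 − 33 = 52 → r_n = 469.2 kN.
  R_n,bearing = 2·212.1 + 2·469.2 = 1363 kN → 0.75 × 1363 = 1020 kN.
Bearing governs: 1020 kN.

1020 kN (bearing governs)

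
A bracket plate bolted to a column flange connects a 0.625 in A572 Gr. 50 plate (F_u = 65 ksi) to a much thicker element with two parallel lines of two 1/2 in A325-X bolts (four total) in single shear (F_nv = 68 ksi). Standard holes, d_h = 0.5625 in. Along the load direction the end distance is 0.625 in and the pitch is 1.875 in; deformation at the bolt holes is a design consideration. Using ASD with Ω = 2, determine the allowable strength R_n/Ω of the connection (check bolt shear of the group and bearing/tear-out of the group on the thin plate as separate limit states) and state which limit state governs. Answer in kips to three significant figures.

Bolt shear: A_b = π·0.5²/4 = 0.1963 in²; R_n = 68 × 0.1963 × 4 × 1 = 53.41 kips → 53.41 / 2 = 26.7 kips.
Bearing (1.2 l_c t F_u ≤ 2.4 d t F_u): upper limit = 2.4·0.5·0.625·65 = 48.75 kips.
  Edge l_c = 0.625 − 0.5625/2 = 0.3438 → r_n = 16.76 kips; interior l_c = 1.875 − 0.5625 = 1.312 → r_n = 48.75 kips.
  R_n,bearing = 2·16.76 + 2·48.75 = 131 kips → 131 / 2 = 65.5 kips.
Bolt shear governs: 26.7 kips.

26.7 kips (bolt shear governs)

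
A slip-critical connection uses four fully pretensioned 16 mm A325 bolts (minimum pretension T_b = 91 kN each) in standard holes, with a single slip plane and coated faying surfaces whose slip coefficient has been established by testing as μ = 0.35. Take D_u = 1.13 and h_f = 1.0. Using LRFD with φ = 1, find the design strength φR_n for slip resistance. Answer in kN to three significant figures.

R_n = μ · D_u · h_f · T_b · n_s · n_b = 0.35 × 1.13 × 1.0 × 91 × 1 × 4 = 144 kN.
Design strength φR_n = 1 × 144 = 144 kN.

144 kN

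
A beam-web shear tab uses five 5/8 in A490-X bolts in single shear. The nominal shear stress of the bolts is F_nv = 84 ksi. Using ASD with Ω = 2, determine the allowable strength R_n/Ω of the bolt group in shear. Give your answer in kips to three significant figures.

A_b = π × 0.625² / 4 = 0.3068 in².
R_n = F_nv · A_b · n · n_s = 84 × 0.3068 × 5 × 1 = 128.9 kips.
Allowable strength R_n/Ω = 128.9 / 2 = 64.4 kips.

64.4 kips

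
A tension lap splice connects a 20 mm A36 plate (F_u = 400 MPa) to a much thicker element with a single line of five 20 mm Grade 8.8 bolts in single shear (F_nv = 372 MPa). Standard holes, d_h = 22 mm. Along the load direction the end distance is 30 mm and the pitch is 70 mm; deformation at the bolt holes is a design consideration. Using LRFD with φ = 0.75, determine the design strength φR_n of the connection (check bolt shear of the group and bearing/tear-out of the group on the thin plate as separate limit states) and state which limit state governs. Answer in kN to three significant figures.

Bolt shear: A_b = π·20²/4 = 314.2 mm²; R_n = 372 × 314.2 × 5 × 1 / 1000 = 584.3 kN → 0.75 × 584.3 = 438 kN.
Bearing (1.2 l_c t F_u ≤ 2.4 d t F_u): upper limit = 2.4·20·20·400 / 1000 = 384 kN.
  Edge l_c = 30 − 22/2 = 19 → r_n = 182.4 kN; interior l_c = 70 − 22 = 48 → r_n = 384 kN.
  R_n,bearing = 1·182.4 + 4·384 = 1718 kN → 0.75 × 1718 = 1290 kN.
Bolt shear governs: 438 kN.

438 kN (bolt shear governs)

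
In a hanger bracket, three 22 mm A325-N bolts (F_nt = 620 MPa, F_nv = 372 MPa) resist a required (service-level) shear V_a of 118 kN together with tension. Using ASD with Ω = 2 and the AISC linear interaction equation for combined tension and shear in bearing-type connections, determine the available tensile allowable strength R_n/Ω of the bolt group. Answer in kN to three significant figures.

263 kN

A_b = π·22²/4 = 380.1 mm²; f_rv = 118 × 1000 / (3 × 380.1) = 103.5 MPa.
F'_nt = 1.3 F_nt − (Ω F_nt / F_nv) f_rv = 1.3·620 − (2·620/372)·103.5 = 461.1 MPa, capped at F_nt → F'_nt = 461.1 MPa.
R_n = F'_nt · A_b · n = 461.1 × 380.1 × 3 / 1000 = 525.8 kN.
Allowable strength R_n/Ω = 525.8 / 2 = 263 kN.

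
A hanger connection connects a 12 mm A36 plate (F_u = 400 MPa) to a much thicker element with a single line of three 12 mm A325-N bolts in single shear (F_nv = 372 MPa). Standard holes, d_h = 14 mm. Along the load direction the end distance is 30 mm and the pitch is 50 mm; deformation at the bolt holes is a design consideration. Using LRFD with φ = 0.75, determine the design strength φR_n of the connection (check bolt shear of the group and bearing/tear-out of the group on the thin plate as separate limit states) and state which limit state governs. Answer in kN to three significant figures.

Bolt shear: A_b = π·12²/4 = 113.1 mm²; R_n = 372 × 113.1 × 3 × 1 / 1000 = 126.2 kN → 0.75 × 126.2 = 94.7 kN.
Bearing (1.2 l_c t F_u ≤ 2.4 d t F_u): upper limit = 2.4·12·12·400 / 1000 = 138.2 kN.
  Edge l_c = 30 − 14/2 = 23 → r_n = 132.5 kN; interior l_c = 50 − 14 = 36 → r_n = 138.2 kN.
  R_n,bearing = 1·132.5 + 2·138.2 = 409 kN → 0.75 × 409 = 307 kN.
Bolt shear governs: 94.7 kN.

94.7 kN (bolt shear governs)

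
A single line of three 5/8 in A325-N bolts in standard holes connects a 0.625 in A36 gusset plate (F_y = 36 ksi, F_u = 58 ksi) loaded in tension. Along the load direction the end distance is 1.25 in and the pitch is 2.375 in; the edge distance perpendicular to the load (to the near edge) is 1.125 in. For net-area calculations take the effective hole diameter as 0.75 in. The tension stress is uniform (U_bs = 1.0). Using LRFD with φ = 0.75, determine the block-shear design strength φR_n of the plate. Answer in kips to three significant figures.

81.1 kips

Shear plane L_v = 1.25 + 2·2.375 = 6 in; A_gv = 6 × 0.625 = 3.75 in².
A_nv = (6 − 2.5·0.75) × 0.625 = 2.578 in².
A_nt = (1.125 − 0.5·0.75) × 0.625 = 0.4688 in².
0.6 F_u A_nv = 89.72 kips; 0.6 F_y A_gv = 81 kips → shear yielding governs the shear term.
R_n = 81 + 1.0 × 58 × 0.4688 = 108.2 kips.
Design strength φR_n = 0.75 × 108.2 = 81.1 kips.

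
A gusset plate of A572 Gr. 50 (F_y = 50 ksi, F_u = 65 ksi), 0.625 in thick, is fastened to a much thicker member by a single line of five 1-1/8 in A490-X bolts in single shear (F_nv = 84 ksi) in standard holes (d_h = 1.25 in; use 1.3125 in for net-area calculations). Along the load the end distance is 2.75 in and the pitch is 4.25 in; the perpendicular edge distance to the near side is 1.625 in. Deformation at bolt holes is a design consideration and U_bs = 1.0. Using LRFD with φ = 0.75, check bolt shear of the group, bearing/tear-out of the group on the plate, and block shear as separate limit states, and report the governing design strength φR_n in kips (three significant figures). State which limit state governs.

Bolt shear: A_b = π·1.125²/4 = 0.994 in²; R_n = 84 × 0.994 × 5 × 1 = 417.5 kips → 0.75 × 417.5 = 313 kips.
Bearing: edge l_c = 2.125, r_n = 103.6 kips; interior l_c = 3, r_n = 109.7 kips; R_n = 103.6 + 4·109.7 = 542.3 kips → 407 kips.
Block shear: A_gv = 12.34, A_nv = 8.652, A_nt = 0.6055 in²; R_n = min(0.6F_uA_nv, 0.6F_yA_gv) + U_bs·F_u·A_nt = 376.8 kips → 283 kips.
Block shear governs: 283 kips.

283 kips (block shear governs)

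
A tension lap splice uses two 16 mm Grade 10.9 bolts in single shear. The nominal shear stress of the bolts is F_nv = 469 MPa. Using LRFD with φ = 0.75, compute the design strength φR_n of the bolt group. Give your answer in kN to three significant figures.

141 kN

A_b = π × 16² / 4 = 201.1 mm².
R_n = F_nv · A_b · n · n_s = 469 × 201.1 × 2 × 1 / 1000 = 188.6 kN.
Design strength φR_n = 0.75 × 188.6 = 141 kN.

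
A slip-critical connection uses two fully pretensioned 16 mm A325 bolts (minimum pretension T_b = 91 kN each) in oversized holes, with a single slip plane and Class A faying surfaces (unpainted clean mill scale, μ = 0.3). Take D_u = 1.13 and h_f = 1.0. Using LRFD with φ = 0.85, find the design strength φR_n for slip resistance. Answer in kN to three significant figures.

52.4 kN

R_n = μ · D_u · h_f · T_b · n_s · n_b = 0.3 × 1.13 × 1.0 × 91 × 1 × 2 = 61.7 kN.
Design strength φR_n = 0.85 × 61.7 = 52.4 kN.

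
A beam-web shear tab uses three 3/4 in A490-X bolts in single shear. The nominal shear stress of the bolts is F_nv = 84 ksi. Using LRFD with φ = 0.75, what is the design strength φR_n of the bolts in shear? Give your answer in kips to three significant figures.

A_b = π × 0.75² / 4 = 0.4418 in².
R_n = F_nv · A_b · n · n_s = 84 × 0.4418 × 3 × 1 = 111.3 kips.
Design strength φR_n = 0.75 × 111.3 = 83.5 kips.

83.5 kips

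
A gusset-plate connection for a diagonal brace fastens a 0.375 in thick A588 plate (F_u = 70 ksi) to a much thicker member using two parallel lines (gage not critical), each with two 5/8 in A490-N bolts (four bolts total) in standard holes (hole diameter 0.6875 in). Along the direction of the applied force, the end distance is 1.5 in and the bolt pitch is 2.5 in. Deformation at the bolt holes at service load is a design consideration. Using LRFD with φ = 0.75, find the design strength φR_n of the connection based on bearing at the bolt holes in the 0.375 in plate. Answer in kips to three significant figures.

Per bolt r_n = 1.2 l_c t F_u ≤ 2.4 d t F_u; upper limit = 2.4 × 0.625 × 0.375 × 70 = 39.38 kips.
Edge bolt: l_c = 1.5 − 0.6875/2 = 1.156 in → 1.2 × 1.156 × 0.375 × 70 = 36.42 → r_n = 36.42 kips.
Interior bolts: l_c = 2.5 − 0.6875 = 1.812 in → 1.2 × 1.812 × 0.375 × 70 = 57.09 → r_n = 39.38 kips.
R_n = 2 × 36.42 + 2 × 39.38 = 151.6 kips.
Design strength φR_n = 0.75 × 151.6 = 114 kips.

114 kips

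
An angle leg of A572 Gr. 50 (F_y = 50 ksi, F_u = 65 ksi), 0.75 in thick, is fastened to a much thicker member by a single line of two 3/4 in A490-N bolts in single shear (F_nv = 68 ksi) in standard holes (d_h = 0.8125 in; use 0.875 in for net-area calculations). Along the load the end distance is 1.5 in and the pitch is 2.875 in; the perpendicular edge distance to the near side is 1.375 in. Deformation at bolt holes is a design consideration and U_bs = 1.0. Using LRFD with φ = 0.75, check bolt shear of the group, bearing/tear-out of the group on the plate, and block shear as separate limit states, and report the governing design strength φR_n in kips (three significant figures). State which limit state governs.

45.1 kips (bolt shear governs)

Bolt shear: A_b = π·0.75²/4 = 0.4418 in²; R_n = 68 × 0.4418 × 2 × 1 = 60.08 kips → 0.75 × 60.08 = 45.1 kips.
Bearing: edge l_c = 1.094, r_n = 63.98 kips; interior l_c = 2.062, r_n = 87.75 kips; R_n = 63.98 + 1·87.75 = 151.7 kips → 114 kips.
Block shear: A_gv = 3.281, A_nv = 2.297, A_nt = 0.7031 in²; R_n = min(0.6F_uA_nv, 0.6F_yA_gv) + U_bs·F_u·A_nt = 135.3 kips → 101 kips.
Bolt shear governs: 45.1 kips.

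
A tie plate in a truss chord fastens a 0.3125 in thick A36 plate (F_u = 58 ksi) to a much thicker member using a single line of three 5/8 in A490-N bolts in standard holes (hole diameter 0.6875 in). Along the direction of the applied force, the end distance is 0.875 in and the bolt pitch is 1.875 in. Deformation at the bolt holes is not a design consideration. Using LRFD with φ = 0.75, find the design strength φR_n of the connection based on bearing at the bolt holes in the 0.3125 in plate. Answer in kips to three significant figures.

Per bolt r_n = 1.5 l_c t F_u ≤ 3.0 d t F_u; upper limit = 3.0 × 0.625 × 0.3125 × 58 = 33.98 kips.
Edge bolt: l_c = 0.875 − 0.6875/2 = 0.5312 in → 1.5 × 0.5312 × 0.3125 × 58 = 14.44 → r_n = 14.44 kips.
Interior bolts: l_c = 1.875 − 0.6875 = 1.188 in → 1.5 × 1.188 × 0.3125 × 58 = 32.29 → r_n = 32.29 kips.
R_n = 1 × 14.44 + 2 × 32.29 = 79.01 kips.
Design strength φR_n = 0.75 × 79.01 = 59.3 kips.

59.3 kips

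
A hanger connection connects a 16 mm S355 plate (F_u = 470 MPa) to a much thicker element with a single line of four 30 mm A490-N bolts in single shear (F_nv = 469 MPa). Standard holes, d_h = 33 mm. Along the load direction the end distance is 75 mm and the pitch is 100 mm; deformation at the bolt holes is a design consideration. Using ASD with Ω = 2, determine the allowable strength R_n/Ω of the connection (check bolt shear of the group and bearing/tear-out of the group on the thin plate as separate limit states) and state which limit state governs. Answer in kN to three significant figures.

663 kN (bolt shear governs)

Bolt shear: A_b = π·30²/4 = 706.9 mm²; R_n = 469 × 706.9 × 4 × 1 / 1000 = 1326 kN → 1326 / 2 = 663 kN.
Bearing (1.2 l_c t F_u ≤ 2.4 d t F_u): upper limit = 2.4·30·16·470 / 1000 = 541.4 kN.
  Edge l_c = 75 − 33/2 = 58.5 → r_n = 527.9 kN; interior l_c = 100 − 33 = 67 → r_n = 541.4 kN.
  R_n,bearing = 1·527.9 + 3·541.4 = 2152 kN → 2152 / 2 = 1080 kN.
Bolt shear governs: 663 kN.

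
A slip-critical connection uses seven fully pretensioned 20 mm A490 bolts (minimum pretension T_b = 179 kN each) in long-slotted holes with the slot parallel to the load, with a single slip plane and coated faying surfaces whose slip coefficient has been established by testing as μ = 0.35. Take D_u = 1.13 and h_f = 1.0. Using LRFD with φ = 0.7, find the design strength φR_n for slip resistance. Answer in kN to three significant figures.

347 kN

R_n = μ · D_u · h_f · T_b · n_s · n_b = 0.35 × 1.13 × 1.0 × 179 × 1 × 7 = 495.6 kN.
Design strength φR_n = 0.7 × 495.6 = 347 kN.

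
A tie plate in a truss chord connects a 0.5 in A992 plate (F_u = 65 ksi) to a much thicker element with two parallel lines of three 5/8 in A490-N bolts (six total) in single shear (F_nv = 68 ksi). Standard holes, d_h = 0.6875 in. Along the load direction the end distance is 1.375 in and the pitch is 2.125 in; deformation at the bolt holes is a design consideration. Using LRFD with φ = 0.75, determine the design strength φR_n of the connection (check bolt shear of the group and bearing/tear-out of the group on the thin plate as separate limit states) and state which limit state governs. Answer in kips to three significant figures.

Bolt shear: A_b = π·0.625²/4 = 0.3068 in²; R_n = 68 × 0.3068 × 6 × 1 = 125.2 kips → 0.75 × 125.2 = 93.9 kips.
Bearing (1.2 l_c t F_u ≤ 2.4 d t F_u): upper limit = 2.4·0.625·0.5·65 = 48.75 kips.
  Edge l_c = 1.375 − 0.6875/2 = 1.031 → r_n = 40.22 kips; interior l_c = 2.125 − 0.6875 = 1.438 → r_n = 48.75 kips.
  R_n,bearing = 2·40.22 + 4·48.75 = 275.4 kips → 0.75 × 275.4 = 207 kips.
Bolt shear governs: 93.9 kips.

93.9 kips (bolt shear governs)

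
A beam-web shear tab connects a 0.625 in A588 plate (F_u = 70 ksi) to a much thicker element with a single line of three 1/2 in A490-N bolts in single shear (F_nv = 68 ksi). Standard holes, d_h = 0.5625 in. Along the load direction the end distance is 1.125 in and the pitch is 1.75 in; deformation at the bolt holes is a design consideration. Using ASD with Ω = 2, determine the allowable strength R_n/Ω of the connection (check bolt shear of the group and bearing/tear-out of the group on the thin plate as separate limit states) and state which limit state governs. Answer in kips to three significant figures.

Bolt shear: A_b = π·0.5²/4 = 0.1963 in²; R_n = 68 × 0.1963 × 3 × 1 = 40.06 kips → 40.06 / 2 = 20 kips.
Bearing (1.2 l_c t F_u ≤ 2.4 d t F_u): upper limit = 2.4·0.5·0.625·70 = 52.5 kips.
  Edge l_c = 1.125 − 0.5625/2 = 0.8438 → r_n = 44.3 kips; interior l_c = 1.75 − 0.5625 = 1.188 → r_n = 52.5 kips.
  R_n,bearing = 1·44.3 + 2·52.5 = 149.3 kips → 149.3 / 2 = 74.6 kips.
Bolt shear governs: 20 kips.

20 kips (bolt shear governs)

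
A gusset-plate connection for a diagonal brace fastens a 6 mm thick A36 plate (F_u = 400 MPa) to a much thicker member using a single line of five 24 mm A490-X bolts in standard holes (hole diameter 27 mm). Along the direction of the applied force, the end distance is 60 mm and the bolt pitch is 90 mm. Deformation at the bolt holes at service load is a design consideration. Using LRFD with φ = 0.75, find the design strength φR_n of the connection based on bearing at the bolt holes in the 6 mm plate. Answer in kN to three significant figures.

Per bolt r_n = 1.2 l_c t F_u ≤ 2.4 d t F_u; upper limit = 2.4 × 24 × 6 × 400 / 1000 = 138.2 kN.
Edge bolt: l_c = 60 − 27/2 = 46.5 mm → 1.2 × 46.5 × 6 × 400 / 1000 = 133.9 → r_n = 133.9 kN.
Interior bolts: l_c = 90 − 27 = 63 mm → 1.2 × 63 × 6 × 400 / 1000 = 181.4 → r_n = 138.2 kN.
R_n = 1 × 133.9 + 4 × 138.2 = 686.9 kN.
Design strength φR_n = 0.75 × 686.9 = 515 kN.

515 kN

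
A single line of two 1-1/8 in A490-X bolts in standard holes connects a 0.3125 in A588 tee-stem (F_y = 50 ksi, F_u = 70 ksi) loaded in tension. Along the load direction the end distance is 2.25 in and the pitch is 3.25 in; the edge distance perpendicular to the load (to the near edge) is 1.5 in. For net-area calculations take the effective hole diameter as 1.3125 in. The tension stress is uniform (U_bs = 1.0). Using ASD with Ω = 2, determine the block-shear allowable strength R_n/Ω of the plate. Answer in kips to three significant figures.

32.4 kips

Shear plane L_v = 2.25 + 1·3.25 = 5.5 in; A_gv = 5.5 × 0.3125 = 1.719 in².
A_nv = (5.5 − 1.5·1.3125) × 0.3125 = 1.104 in².
A_nt = (1.5 − 0.5·1.3125) × 0.3125 = 0.2637 in².
0.6 F_u A_nv = 46.35 kips; 0.6 F_y A_gv = 51.56 kips → shear rupture governs the shear term.
R_n = 46.35 + 1.0 × 70 × 0.2637 = 64.8 kips.
Allowable strength R_n/Ω = 64.8 / 2 = 32.4 kips.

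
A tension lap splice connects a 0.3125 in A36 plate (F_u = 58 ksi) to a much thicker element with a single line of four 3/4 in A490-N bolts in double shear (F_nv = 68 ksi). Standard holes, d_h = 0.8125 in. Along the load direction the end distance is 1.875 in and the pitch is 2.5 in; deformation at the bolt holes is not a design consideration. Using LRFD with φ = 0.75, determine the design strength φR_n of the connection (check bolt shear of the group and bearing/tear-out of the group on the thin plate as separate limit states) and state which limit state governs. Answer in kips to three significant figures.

Bolt shear: A_b = π·0.75²/4 = 0.4418 in²; R_n = 68 × 0.4418 × 4 × 2 = 240.3 kips → 0.75 × 240.3 = 180 kips.
Bearing (1.5 l_c t F_u ≤ 3.0 d t F_u): upper limit = 3.0·0.75·0.3125·58 = 40.78 kips.
  Edge l_c = 1.875 − 0.8125/2 = 1.469 → r_n = 39.93 kips; interior l_c = 2.5 − 0.8125 = 1.688 → r_n = 40.78 kips.
  R_n,bearing = 1·39.93 + 3·40.78 = 162.3 kips → 0.75 × 162.3 = 122 kips.
Bearing governs: 122 kips.

122 kips (bearing governs)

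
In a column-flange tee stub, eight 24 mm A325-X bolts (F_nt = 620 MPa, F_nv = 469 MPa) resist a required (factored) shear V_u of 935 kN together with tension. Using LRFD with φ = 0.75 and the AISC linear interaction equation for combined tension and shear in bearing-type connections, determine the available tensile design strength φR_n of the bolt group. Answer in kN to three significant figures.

952 kN

A_b = π·24²/4 = 452.4 mm²; f_rv = 935 × 1000 / (8 × 452.4) = 258.4 MPa.
F'_nt = 1.3 F_nt − (F_nt / φF_nv) f_rv = 1.3·620 − (620/(0.75·469))·258.4 = 350.6 MPa, capped at F_nt → F'_nt = 350.6 MPa.
R_n = F'_nt · A_b · n = 350.6 × 452.4 × 8 / 1000 = 1269 kN.
Design strength φR_n = 0.75 × 1269 = 952 kN.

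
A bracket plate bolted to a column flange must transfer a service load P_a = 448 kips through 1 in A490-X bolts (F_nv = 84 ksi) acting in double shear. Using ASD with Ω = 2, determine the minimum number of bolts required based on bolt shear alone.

A_b = π·1²/4 = 0.7854 in².
Per-bolt allowable strength R_n/Ω = 84 × 0.7854 × 2 / 2 = 65.97 kips.
n ≥ 448 / 65.97 = 6.791 → use 7 bolts.

7 bolts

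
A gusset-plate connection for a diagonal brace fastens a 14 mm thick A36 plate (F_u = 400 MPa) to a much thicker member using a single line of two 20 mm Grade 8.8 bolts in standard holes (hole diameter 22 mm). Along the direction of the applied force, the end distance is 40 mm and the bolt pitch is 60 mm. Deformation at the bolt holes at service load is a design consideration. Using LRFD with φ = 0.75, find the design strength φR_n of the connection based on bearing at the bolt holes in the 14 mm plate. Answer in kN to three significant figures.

338 kN

Per bolt r_n = 1.2 l_c t F_u ≤ 2.4 d t F_u; upper limit = 2.4 × 20 × 14 × 400 / 1000 = 268.8 kN.
Edge bolt: l_c = 40 − 22/2 = 29 mm → 1.2 × 29 × 14 × 400 / 1000 = 194.9 → r_n = 194.9 kN.
Interior bolts: l_c = 60 − 22 = 38 mm → 1.2 × 38 × 14 × 400 / 1000 = 255.4 → r_n = 255.4 kN.
R_n = 1 × 194.9 + 1 × 255.4 = 450.2 kN.
Design strength φR_n = 0.75 × 450.2 = 338 kN.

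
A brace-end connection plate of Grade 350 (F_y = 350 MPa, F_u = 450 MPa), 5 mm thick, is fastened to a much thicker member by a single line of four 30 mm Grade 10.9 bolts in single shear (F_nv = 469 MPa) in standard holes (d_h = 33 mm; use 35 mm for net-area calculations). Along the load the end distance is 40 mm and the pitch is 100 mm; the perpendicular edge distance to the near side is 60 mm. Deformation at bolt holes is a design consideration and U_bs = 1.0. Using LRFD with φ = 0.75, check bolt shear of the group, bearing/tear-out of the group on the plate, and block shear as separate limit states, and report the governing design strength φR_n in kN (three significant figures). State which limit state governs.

Bolt shear: A_b = π·30²/4 = 706.9 mm²; R_n = 469 × 706.9 × 4 × 1 / 1000 = 1326 kN → 0.75 × 1326 = 995 kN.
Bearing: edge l_c = 23.5, r_n = 63.45 kN; interior l_c = 67, r_n = 162 kN; R_n = 63.45 + 3·162 = 549.5 kN → 412 kN.
Block shear: A_gv = 1700, A_nv = 1088, A_nt = 212.5 mm²; R_n = min(0.6F_uA_nv, 0.6F_yA_gv) + U_bs·F_u·A_nt = 389.2 kN → 292 kN.
Block shear governs: 292 kN.

292 kN (block shear governs)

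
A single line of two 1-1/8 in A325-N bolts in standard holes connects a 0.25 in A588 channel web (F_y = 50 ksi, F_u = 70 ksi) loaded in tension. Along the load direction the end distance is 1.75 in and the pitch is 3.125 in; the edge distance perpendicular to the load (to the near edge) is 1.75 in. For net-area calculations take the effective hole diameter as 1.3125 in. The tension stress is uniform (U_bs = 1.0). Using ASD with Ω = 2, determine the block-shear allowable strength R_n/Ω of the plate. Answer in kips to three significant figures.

24.8 kips

Shear plane L_v = 1.75 + 1·3.125 = 4.875 in; A_gv = 4.875 × 0.25 = 1.219 in².
A_nv = (4.875 − 1.5·1.3125) × 0.25 = 0.7266 in².
A_nt = (1.75 − 0.5·1.3125) × 0.25 = 0.2734 in².
0.6 F_u A_nv = 30.52 kips; 0.6 F_y A_gv = 36.56 kips → shear rupture governs the shear term.
R_n = 30.52 + 1.0 × 70 × 0.2734 = 49.66 kips.
Allowable strength R_n/Ω = 49.66 / 2 = 24.8 kips.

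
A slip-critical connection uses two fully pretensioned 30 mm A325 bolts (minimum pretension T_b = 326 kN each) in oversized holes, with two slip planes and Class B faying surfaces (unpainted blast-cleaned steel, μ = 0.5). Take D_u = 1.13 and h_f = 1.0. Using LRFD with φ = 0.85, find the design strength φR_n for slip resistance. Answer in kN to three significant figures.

626 kN

R_n = μ · D_u · h_f · T_b · n_s · n_b = 0.5 × 1.13 × 1.0 × 326 × 2 × 2 = 736.8 kN.
Design strength φR_n = 0.85 × 736.8 = 626 kN.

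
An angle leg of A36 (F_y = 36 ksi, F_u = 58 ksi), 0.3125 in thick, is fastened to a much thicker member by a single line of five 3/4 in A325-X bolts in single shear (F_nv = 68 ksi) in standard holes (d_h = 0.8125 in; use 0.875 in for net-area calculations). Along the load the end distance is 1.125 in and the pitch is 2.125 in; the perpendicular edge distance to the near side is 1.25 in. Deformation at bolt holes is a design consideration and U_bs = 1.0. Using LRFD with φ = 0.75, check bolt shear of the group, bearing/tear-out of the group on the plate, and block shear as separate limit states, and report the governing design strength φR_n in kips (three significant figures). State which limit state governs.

Bolt shear: A_b = π·0.75²/4 = 0.4418 in²; R_n = 68 × 0.4418 × 5 × 1 = 150.2 kips → 0.75 × 150.2 = 113 kips.
Bearing: edge l_c = 0.7188, r_n = 15.63 kips; interior l_c = 1.312, r_n = 28.55 kips; R_n = 15.63 + 4·28.55 = 129.8 kips → 97.4 kips.
Block shear: A_gv = 3.008, A_nv = 1.777, A_nt = 0.2539 in²; R_n = min(0.6F_uA_nv, 0.6F_yA_gv) + U_bs·F_u·A_nt = 76.58 kips → 57.4 kips.
Block shear governs: 57.4 kips.

57.4 kips (block shear governs)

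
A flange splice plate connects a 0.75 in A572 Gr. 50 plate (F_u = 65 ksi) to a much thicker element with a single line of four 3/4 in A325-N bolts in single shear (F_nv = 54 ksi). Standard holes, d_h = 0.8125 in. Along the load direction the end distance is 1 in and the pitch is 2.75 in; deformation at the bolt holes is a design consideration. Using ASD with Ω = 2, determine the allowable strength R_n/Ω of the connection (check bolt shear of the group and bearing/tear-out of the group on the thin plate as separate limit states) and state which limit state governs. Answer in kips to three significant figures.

47.7 kips (bolt shear governs)

Bolt shear: A_b = π·0.75²/4 = 0.4418 in²; R_n = 54 × 0.4418 × 4 × 1 = 95.43 kips → 95.43 / 2 = 47.7 kips.
Bearing (1.2 l_c t F_u ≤ 2.4 d t F_u): upper limit = 2.4·0.75·0.75·65 = 87.75 kips.
  Edge l_c = 1 − 0.8125/2 = 0.5938 → r_n = 34.73 kips; interior l_c = 2.75 − 0.8125 = 1.938 → r_n = 87.75 kips.
  R_n,bearing = 1·34.73 + 3·87.75 = 298 kips → 298 / 2 = 149 kips.
Bolt shear governs: 47.7 kips.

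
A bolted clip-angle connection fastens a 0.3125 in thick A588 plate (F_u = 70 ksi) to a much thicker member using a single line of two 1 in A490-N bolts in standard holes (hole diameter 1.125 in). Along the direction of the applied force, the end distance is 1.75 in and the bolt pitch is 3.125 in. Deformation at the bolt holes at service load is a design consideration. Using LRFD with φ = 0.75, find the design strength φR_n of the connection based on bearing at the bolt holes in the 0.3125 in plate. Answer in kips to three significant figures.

Per bolt r_n = 1.2 l_c t F_u ≤ 2.4 d t F_u; upper limit = 2.4 × 1 × 0.3125 × 70 = 52.5 kips.
Edge bolt: l_c = 1.75 − 1.125/2 = 1.188 in → 1.2 × 1.188 × 0.3125 × 70 = 31.17 → r_n = 31.17 kips.
Interior bolts: l_c = 3.125 − 1.125 = 2 in → 1.2 × 2 × 0.3125 × 70 = 52.5 → r_n = 52.5 kips.
R_n = 1 × 31.17 + 1 × 52.5 = 83.67 kips.
Design strength φR_n = 0.75 × 83.67 = 62.8 kips.

62.8 kips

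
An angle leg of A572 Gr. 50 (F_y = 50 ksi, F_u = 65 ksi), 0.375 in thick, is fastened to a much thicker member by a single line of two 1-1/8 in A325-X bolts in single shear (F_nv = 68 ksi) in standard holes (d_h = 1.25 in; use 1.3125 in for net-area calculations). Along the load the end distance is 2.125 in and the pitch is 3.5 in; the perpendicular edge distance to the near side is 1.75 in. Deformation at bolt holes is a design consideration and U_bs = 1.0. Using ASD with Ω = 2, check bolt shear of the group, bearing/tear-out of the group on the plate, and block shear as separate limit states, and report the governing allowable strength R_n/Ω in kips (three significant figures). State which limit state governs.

Bolt shear: A_b = π·1.125²/4 = 0.994 in²; R_n = 68 × 0.994 × 2 × 1 = 135.2 kips → 135.2 / 2 = 67.6 kips.
Bearing: edge l_c = 1.5, r_n = 43.87 kips; interior l_c = 2.25, r_n = 65.81 kips; R_n = 43.87 + 1·65.81 = 109.7 kips → 54.8 kips.
Block shear: A_gv = 2.109, A_nv = 1.371, A_nt = 0.4102 in²; R_n = min(0.6F_uA_nv, 0.6F_yA_gv) + U_bs·F_u·A_nt = 80.13 kips → 40.1 kips.
Block shear governs: 40.1 kips.

40.1 kips (block shear governs)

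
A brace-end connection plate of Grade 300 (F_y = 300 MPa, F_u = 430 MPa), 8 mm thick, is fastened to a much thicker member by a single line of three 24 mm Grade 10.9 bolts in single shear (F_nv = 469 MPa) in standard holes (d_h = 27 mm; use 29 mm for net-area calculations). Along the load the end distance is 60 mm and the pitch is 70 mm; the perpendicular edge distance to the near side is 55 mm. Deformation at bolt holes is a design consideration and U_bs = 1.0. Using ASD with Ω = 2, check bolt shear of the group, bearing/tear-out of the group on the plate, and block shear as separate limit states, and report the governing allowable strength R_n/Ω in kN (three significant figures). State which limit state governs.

Bolt shear: A_b = π·24²/4 = 452.4 mm²; R_n = 469 × 452.4 × 3 × 1 / 1000 = 636.5 kN → 636.5 / 2 = 318 kN.
Bearing: edge l_c = 46.5, r_n = 192 kN; interior l_c = 43, r_n = 177.5 kN; R_n = 192 + 2·177.5 = 547 kN → 273 kN.
Block shear: A_gv = 1600, A_nv = 1020, A_nt = 324 mm²; R_n = min(0.6F_uA_nv, 0.6F_yA_gv) + U_bs·F_u·A_nt = 402.5 kN → 201 kN.
Block shear governs: 201 kN.

201 kN (block shear governs)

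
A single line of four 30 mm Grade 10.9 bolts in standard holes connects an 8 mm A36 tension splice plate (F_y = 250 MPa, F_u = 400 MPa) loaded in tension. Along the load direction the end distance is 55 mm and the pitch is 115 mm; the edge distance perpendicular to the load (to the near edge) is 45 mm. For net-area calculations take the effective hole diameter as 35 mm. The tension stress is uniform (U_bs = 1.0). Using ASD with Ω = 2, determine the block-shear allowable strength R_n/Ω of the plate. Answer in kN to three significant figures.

284 kN

Shear plane L_v = 55 + 3·115 = 400 mm; A_gv = 400 × 8 = 3200 mm².
A_nv = (400 − 3.5·35) × 8 = 2220 mm².
A_nt = (45 − 0.5·35) × 8 = 220 mm².
0.6 F_u A_nv = 532.8 kN; 0.6 F_y A_gv = 480 kN → shear yielding governs the shear term.
R_n = 480 + 1.0 × 400 × 220 / 1000 = 568 kN.
Allowable strength R_n/Ω = 568 / 2 = 284 kN.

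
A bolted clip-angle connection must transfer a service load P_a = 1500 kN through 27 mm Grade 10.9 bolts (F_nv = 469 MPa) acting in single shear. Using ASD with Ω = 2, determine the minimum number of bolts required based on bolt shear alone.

A_b = π·27²/4 = 572.6 mm².
Per-bolt allowable strength R_n/Ω = 469 × 572.6 × 1 / 1000 / 2 = 134.3 kN.
n ≥ 1500 / 134.3 = 11.17 → use 12 bolts.

12 bolts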